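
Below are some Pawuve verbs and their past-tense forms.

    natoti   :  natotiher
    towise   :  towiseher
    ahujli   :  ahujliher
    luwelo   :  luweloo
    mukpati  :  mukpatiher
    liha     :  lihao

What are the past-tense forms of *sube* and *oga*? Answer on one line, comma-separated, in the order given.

Looking at the last vowel of each stem: -her when the last vowel of the stem is a front vowel (*natoti*, *towise*, *ahujli*, *mukpati*); -o when the last vowel of the stem is a back vowel (*luwelo*, *liha*).
Since the last vowel of *sube* is /e/ (a front vowel), it takes -her, giving *subeher*.
The last vowel of *oga* is /a/, which is a back vowel, so the suffix is -o, giving *ogao*.

subeher, ogao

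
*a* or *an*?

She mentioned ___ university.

The indefinite article is chosen by the initial *sound* of the following word, not its spelling.
*university* begins with the sound /juː/ (u pronounced /juː/) — a consonant sound.
So the article is *a*: She mentioned a university.

a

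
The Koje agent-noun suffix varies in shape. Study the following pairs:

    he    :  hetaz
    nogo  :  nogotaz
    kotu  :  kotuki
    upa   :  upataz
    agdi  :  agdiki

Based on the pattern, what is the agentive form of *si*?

siki

The pattern is height harmony: -ki when the last vowel of the stem is a high vowel (*kotu*, *agdi*); -taz when the last vowel of the stem is a non-high vowel (*he*, *nogo*, *upa*).
*si* — last vowel /i/ (a high vowel) → -ki → *siki*.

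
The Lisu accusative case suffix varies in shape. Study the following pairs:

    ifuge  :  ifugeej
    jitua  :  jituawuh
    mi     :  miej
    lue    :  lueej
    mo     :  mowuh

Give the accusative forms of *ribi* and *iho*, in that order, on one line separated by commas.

ribiej, ihowuh

The pattern is front/back vowel harmony: -ej when the last vowel of the stem is a front vowel (*ifuge*, *mi*, *lue*); -wuh when the last vowel of the stem is a back vowel (*jitua*, *mo*).
The last vowel of *ribi* is /i/, which is a front vowel, so the suffix is -ej, giving *ribiej*.
Since the last vowel of *iho* is /o/ (a back vowel), it takes -wuh, giving *ihowuh*.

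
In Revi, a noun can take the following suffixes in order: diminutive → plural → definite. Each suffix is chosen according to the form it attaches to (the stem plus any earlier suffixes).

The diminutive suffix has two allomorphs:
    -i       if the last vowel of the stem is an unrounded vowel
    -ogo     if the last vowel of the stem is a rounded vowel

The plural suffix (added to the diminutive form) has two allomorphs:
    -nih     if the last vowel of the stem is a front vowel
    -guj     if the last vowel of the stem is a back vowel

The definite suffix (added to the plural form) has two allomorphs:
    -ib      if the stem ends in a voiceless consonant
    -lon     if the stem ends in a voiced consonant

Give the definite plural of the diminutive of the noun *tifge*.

The last vowel of *tifge* is /e/, which is an unrounded vowel, so the diminutive suffix is -i, giving *tifgei*.
The last vowel of the diminutive form *tifgei* is /i/, which is a front vowel, so the plural suffix is -nih, giving *tifgeinih*.
The plural form *tifgeinih* — final consonant /h/ (voiceless) → -ib → *tifgeinihib*.

tifgeinihib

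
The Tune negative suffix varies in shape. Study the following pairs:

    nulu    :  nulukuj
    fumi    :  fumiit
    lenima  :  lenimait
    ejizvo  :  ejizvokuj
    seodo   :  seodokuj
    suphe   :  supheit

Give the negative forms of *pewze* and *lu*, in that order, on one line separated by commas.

The pattern is rounding harmony: -kuj when the last vowel of the stem is a rounded vowel (*nulu*, *ejizvo*, *seodo*); -it when the last vowel of the stem is an unrounded vowel (*fumi*, *lenima*, *suphe*).
Since the last vowel of *pewze* is /e/ (an unrounded vowel), it takes -it, giving *pewzeit*.
*lu* — last vowel /u/ (a rounded vowel) → -kuj → *lukuj*.

pewzeit, lukuj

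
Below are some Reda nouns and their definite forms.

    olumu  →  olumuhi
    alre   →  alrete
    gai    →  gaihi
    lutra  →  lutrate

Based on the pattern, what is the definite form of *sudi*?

The alternation tracks the last vowel of the stem — -hi when the last vowel of the stem is a high vowel (*olumu*, *gai*); -te when the last vowel of the stem is a non-high vowel (*alre*, *lutra*).
Since the last vowel of *sudi* is /i/ (a high vowel), it takes -hi, giving *sudihi*.

sudihi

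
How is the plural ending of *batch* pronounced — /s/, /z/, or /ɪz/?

/ɪz/

The stem *batch* ends in a sibilant (/s, z, ʃ, ʒ, tʃ, dʒ/).
The plural suffix surfaces as /ɪz/ after sibilants, /s/ after other voiceless consonants, and /z/ after other voiced sounds.
So the plural -s on *batch* is pronounced /ɪz/.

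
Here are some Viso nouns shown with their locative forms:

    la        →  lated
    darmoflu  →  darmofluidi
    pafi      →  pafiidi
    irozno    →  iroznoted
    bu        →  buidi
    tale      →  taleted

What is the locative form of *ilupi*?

Looking at the last vowel of each stem: -idi when the last vowel of the stem is a high vowel (*darmoflu*, *pafi*, *bu*); -ted when the last vowel of the stem is a non-high vowel (*la*, *irozno*, *tale*).
Since the last vowel of *ilupi* is /i/ (a high vowel), it takes -idi, giving *ilupiidi*.

ilupiidi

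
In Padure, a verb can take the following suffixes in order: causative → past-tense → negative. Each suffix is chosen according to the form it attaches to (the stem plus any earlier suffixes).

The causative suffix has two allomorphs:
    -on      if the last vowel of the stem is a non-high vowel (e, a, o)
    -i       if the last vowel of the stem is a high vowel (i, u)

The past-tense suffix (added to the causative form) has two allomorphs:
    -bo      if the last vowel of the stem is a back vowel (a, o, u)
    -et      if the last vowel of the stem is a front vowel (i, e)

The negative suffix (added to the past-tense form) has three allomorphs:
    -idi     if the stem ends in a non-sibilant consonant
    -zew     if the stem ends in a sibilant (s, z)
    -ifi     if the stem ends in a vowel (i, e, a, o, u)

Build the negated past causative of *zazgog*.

zazgogonboifi

The last vowel of *zazgog* is /o/, which is a non-high vowel, so the causative suffix is -on, giving *zazgogon*.
The last vowel of the causative form *zazgogon* is /o/, which is a back vowel, so the past-tense suffix is -bo, giving *zazgogonbo*.
The past-tense form *zazgogonbo* — final sound /o/ (a vowel) → -ifi → *zazgogonboifi*.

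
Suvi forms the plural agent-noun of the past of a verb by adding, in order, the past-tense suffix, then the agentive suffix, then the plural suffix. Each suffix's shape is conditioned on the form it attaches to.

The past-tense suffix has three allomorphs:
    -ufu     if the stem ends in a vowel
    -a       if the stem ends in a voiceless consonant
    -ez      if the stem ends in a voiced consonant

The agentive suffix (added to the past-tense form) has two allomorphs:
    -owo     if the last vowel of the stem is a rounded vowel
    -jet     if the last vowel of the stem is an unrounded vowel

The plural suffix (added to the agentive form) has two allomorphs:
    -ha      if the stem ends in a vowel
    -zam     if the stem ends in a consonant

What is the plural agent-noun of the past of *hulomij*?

hulomijezjetzam

*hulomij* — final sound /j/ (a voiced consonant) → -ez → *hulomijez*.
The past-tense form *hulomijez*: last vowel = /e/, an unrounded vowel → -jet → *hulomijezjet*.
The agentive form *hulomijezjet* — final sound /t/ (a consonant) → -zam → *hulomijezjetzam*.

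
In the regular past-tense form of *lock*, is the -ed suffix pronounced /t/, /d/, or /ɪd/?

The stem *lock* ends in a voiceless consonant other than /t/.
The -ed suffix is realized as /ɪd/ after /t, d/; as /t/ after other voiceless consonants; and as /d/ after other voiced sounds.
So -ed on *lock* is pronounced /t/.

/t/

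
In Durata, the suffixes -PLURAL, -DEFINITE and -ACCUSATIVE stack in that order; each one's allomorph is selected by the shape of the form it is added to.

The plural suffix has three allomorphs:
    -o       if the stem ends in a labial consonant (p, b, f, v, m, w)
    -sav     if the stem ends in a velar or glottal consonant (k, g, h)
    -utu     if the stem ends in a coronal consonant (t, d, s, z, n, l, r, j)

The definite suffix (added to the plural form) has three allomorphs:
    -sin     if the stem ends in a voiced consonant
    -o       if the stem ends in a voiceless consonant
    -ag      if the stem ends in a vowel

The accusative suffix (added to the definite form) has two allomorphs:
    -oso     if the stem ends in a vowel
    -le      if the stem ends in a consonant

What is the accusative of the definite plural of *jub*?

juboagle

*jub* — final consonant /b/ (labial) → -o → *jubo*.
The plural form *jubo*: final sound = /o/, a vowel → -ag → *juboag*.
The final sound of the definite form *juboag* is /g/, which is a consonant, so the accusative suffix is -le, giving *juboagle*.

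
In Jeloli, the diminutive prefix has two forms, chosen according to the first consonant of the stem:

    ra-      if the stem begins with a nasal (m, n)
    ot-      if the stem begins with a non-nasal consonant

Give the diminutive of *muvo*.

The first consonant of *muvo* is /m/, which is a nasal, so the prefix is ra-, giving *ramuvo*.

ramuvo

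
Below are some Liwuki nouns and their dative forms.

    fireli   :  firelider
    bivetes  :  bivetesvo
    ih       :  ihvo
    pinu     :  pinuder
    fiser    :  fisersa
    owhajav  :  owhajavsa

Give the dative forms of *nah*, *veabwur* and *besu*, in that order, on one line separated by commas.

nahvo, veabwursa, besuder

The alternation tracks the final sound of the stem — -vo when the stem ends in a voiceless consonant (*bivetes*, *ih*); -sa when the stem ends in a voiced consonant (*fiser*, *owhajav*); -der when the stem ends in a vowel (*fireli*, *pinu*).
*nah*: final sound = /h/, a voiceless consonant → -vo → *nahvo*.
The final sound of *veabwur* is /r/, which is a voiced consonant, so the suffix is -sa, giving *veabwursa*.
*besu*: final sound = /u/, a vowel → -der → *besuder*.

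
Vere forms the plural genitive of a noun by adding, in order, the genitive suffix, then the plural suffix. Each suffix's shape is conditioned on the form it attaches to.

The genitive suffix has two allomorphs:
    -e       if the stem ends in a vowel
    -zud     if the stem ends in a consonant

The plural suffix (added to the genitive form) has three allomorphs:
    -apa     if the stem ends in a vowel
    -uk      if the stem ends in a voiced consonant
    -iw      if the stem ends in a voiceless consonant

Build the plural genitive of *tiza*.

tizaeapa

*tiza* — final sound /a/ (a vowel) → -e → *tizae*.
The genitive form *tizae*: final sound = /e/, a vowel → -apa → *tizaeapa*.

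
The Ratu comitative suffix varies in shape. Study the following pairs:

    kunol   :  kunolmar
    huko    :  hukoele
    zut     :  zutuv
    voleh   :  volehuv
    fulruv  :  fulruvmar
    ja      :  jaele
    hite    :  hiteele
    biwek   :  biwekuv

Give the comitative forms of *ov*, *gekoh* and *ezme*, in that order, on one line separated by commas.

ovmar, gekohuv, ezmeele

The pattern is voicing of the final sound: -uv when the stem ends in a voiceless consonant (*zut*, *voleh*, *biwek*); -mar when the stem ends in a voiced consonant (*kunol*, *fulruv*); -ele when the stem ends in a vowel (*huko*, *ja*, *hite*).
*ov*: final sound = /v/, a voiced consonant → -mar → *ovmar*.
*gekoh* — final sound /h/ (a voiceless consonant) → -uv → *gekohuv*.
Since the final sound of *ezme* is /e/ (a vowel), it takes -ele, giving *ezmeele*.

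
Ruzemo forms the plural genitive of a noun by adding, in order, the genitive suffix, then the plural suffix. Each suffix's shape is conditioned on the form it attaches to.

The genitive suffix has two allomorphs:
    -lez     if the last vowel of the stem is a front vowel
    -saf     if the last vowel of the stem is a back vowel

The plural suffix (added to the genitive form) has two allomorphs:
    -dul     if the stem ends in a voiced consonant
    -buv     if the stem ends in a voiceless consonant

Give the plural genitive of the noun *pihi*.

Since the last vowel of *pihi* is /i/ (a front vowel), it takes -lez, giving *pihilez*.
The final consonant of the genitive form *pihilez* is /z/, which is voiced, so the plural suffix is -dul, giving *pihilezdul*.

pihilezdul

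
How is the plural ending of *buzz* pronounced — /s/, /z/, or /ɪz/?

The stem *buzz* ends in a sibilant (/s, z, ʃ, ʒ, tʃ, dʒ/).
The plural suffix surfaces as /ɪz/ after sibilants, /s/ after other voiceless consonants, and /z/ after other voiced sounds.
So the plural -s on *buzz* is pronounced /ɪz/.

/ɪz/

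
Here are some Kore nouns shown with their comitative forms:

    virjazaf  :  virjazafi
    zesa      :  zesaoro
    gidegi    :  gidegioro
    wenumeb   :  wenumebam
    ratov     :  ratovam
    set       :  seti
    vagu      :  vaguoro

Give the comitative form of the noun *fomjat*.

fomjati

The suffix is conditioned by the final sound: -i when the stem ends in a voiceless consonant (*virjazaf*, *set*); -am when the stem ends in a voiced consonant (*wenumeb*, *ratov*); -oro when the stem ends in a vowel (*zesa*, *gidegi*, *vagu*).
Since the final sound of *fomjat* is /t/ (a voiceless consonant), it takes -i, giving *fomjati*.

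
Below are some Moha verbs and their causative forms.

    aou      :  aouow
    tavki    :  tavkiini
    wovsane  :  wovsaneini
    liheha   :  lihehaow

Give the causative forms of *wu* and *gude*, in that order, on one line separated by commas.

The pattern is front/back vowel harmony: -ini when the last vowel of the stem is a front vowel (*tavki*, *wovsane*); -ow when the last vowel of the stem is a back vowel (*aou*, *liheha*).
*wu* — last vowel /u/ (a back vowel) → -ow → *wuow*.
The last vowel of *gude* is /e/, which is a front vowel, so the suffix is -ini, giving *gudeini*.

wuow, gudeini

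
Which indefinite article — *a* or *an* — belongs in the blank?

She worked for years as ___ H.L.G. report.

The indefinite article is chosen by the initial *sound* of the following word, not its spelling.
The initialism *H.L.G.* is read letter by letter; the first letter, H, is pronounced /eɪtʃ/, which begins with a vowel sound.
So the article is *an*: She worked for years as an H.L.G. report.

an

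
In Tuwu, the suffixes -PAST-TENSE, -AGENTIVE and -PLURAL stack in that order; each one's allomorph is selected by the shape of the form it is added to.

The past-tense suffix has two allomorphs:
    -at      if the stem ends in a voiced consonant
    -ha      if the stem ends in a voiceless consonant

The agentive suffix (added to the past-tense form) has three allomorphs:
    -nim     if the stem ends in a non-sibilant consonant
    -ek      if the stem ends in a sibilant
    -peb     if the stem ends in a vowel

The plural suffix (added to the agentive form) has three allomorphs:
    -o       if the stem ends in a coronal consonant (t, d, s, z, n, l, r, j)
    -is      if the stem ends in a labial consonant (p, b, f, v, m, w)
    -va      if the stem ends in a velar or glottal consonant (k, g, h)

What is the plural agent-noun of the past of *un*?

*un* — final consonant /n/ (voiced) → -at → *unat*.
The final sound of the past-tense form *unat* is /t/, which is a non-sibilant consonant, so the agentive suffix is -nim, giving *unatnim*.
The agentive form *unatnim*: final consonant = /m/, labial → -is → *unatnimis*.

unatnimis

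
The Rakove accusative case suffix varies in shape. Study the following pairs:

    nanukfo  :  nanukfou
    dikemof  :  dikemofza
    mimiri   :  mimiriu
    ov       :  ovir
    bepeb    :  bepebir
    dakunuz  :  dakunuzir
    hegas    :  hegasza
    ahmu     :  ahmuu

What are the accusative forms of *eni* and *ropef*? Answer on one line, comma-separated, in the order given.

Looking at the final sound of each stem: -za when the stem ends in a voiceless consonant (*dikemof*, *hegas*); -ir when the stem ends in a voiced consonant (*ov*, *bepeb*, *dakunuz*); -u when the stem ends in a vowel (*nanukfo*, *mimiri*, *ahmu*).
*eni*: final sound = /i/, a vowel → -u → *eniu*.
Since the final sound of *ropef* is /f/ (a voiceless consonant), it takes -za, giving *ropefza*.

eniu, ropefza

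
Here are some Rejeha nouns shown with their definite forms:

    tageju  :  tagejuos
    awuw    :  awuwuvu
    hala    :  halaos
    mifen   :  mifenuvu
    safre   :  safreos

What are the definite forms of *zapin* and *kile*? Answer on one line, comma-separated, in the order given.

The pattern is consonant vs. vowel: -uvu when the stem ends in a consonant (*awuw*, *mifen*); -os when the stem ends in a vowel (*tageju*, *hala*, *safre*).
The final sound of *zapin* is /n/, which is a consonant, so the suffix is -uvu, giving *zapinuvu*.
The final sound of *kile* is /e/, which is a vowel, so the suffix is -os, giving *kileos*.

zapinuvu, kileos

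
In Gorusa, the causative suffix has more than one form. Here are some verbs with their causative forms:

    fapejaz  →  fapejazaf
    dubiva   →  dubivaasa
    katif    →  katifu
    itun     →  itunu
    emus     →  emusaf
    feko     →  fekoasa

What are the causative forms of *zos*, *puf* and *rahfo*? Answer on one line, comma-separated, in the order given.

The alternation tracks the final sound of the stem — -af when the stem ends in a sibilant (*fapejaz*, *emus*); -u when the stem ends in a non-sibilant consonant (*katif*, *itun*); -asa when the stem ends in a vowel (*dubiva*, *feko*).
*zos*: final sound = /s/, a sibilant → -af → *zosaf*.
*puf*: final sound = /f/, a non-sibilant consonant → -u → *pufu*.
The final sound of *rahfo* is /o/, which is a vowel, so the suffix is -asa, giving *rahfoasa*.

zosaf, pufu, rahfoasa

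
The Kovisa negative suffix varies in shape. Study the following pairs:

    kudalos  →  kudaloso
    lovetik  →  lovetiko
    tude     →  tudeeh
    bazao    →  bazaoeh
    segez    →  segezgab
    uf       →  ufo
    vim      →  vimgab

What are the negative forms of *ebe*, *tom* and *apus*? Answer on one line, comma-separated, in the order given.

ebeeh, tomgab, apuso

The pattern is voicing of the final sound: -o when the stem ends in a voiceless consonant (*kudalos*, *lovetik*, *uf*); -gab when the stem ends in a voiced consonant (*segez*, *vim*); -eh when the stem ends in a vowel (*tude*, *bazao*).
Since the final sound of *ebe* is /e/ (a vowel), it takes -eh, giving *ebeeh*.
*tom* — final sound /m/ (a voiced consonant) → -gab → *tomgab*.
*apus* — final sound /s/ (a voiceless consonant) → -o → *apuso*.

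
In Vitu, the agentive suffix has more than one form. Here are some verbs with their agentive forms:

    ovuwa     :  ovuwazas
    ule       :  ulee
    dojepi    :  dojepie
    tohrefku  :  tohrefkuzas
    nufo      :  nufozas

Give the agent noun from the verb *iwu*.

iwuzas

The suffix is conditioned by the last vowel: -e when the last vowel of the stem is a front vowel (*ule*, *dojepi*); -zas when the last vowel of the stem is a back vowel (*ovuwa*, *tohrefku*, *nufo*).
The last vowel of *iwu* is /u/, which is a back vowel, so the suffix is -zas, giving *iwuzas*.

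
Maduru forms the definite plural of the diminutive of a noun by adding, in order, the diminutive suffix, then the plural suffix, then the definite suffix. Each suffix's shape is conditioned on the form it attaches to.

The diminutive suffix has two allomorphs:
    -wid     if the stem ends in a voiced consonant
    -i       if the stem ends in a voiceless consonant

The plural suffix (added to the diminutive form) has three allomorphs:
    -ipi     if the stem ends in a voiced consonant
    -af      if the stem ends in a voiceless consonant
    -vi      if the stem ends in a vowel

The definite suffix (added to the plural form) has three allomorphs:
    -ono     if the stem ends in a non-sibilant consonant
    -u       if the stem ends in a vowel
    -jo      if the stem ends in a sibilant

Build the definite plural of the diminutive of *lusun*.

lusunwidipiu

Since the final consonant of *lusun* is /n/ (voiced), it takes -wid, giving *lusunwid*.
Since the final sound of the diminutive form *lusunwid* is /d/ (a voiced consonant), it takes -ipi, giving *lusunwidipi*.
The plural form *lusunwidipi*: final sound = /i/, a vowel → -u → *lusunwidipiu*.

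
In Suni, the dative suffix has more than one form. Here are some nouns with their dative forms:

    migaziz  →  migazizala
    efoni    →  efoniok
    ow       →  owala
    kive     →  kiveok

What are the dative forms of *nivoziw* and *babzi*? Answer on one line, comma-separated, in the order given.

The suffix is conditioned by the final sound: -ala when the stem ends in a consonant (*migaziz*, *ow*); -ok when the stem ends in a vowel (*efoni*, *kive*).
*nivoziw* — final sound /w/ (a consonant) → -ala → *nivoziwala*.
Since the final sound of *babzi* is /i/ (a vowel), it takes -ok, giving *babziok*.

nivoziwala, babziok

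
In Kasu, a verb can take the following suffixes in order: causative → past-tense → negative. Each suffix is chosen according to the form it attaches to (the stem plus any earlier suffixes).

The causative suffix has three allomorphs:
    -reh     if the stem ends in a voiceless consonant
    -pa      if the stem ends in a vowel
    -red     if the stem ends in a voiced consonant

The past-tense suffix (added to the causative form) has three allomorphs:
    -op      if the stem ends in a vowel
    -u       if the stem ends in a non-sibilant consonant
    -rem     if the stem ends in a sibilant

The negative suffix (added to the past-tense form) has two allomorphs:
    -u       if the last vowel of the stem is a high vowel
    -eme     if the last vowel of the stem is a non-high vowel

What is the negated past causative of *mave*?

mavepaopeme

*mave*: final sound = /e/, a vowel → -pa → *mavepa*.
The causative form *mavepa* — final sound /a/ (a vowel) → -op → *mavepaop*.
The last vowel of the past-tense form *mavepaop* is /o/, which is a non-high vowel, so the negative suffix is -eme, giving *mavepaopeme*.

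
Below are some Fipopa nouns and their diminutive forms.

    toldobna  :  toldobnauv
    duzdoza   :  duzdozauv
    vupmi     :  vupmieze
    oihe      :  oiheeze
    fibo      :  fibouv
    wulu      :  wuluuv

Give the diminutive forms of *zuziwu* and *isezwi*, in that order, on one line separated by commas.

Looking at the last vowel of each stem: -eze when the last vowel of the stem is a front vowel (*vupmi*, *oihe*); -uv when the last vowel of the stem is a back vowel (*toldobna*, *duzdoza*, *fibo*, *wulu*).
Since the last vowel of *zuziwu* is /u/ (a back vowel), it takes -uv, giving *zuziwuuv*.
*isezwi* — last vowel /i/ (a front vowel) → -eze → *isezwieze*.

zuziwuuv, isezwieze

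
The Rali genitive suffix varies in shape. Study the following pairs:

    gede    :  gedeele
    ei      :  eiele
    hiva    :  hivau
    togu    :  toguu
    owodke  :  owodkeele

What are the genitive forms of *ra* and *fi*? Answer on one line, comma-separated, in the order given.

The alternation tracks the last vowel of the stem — -ele when the last vowel of the stem is a front vowel (*gede*, *ei*, *owodke*); -u when the last vowel of the stem is a back vowel (*hiva*, *togu*).
*ra*: last vowel = /a/, a back vowel → -u → *rau*.
*fi* — last vowel /i/ (a front vowel) → -ele → *fiele*.

rau, fiele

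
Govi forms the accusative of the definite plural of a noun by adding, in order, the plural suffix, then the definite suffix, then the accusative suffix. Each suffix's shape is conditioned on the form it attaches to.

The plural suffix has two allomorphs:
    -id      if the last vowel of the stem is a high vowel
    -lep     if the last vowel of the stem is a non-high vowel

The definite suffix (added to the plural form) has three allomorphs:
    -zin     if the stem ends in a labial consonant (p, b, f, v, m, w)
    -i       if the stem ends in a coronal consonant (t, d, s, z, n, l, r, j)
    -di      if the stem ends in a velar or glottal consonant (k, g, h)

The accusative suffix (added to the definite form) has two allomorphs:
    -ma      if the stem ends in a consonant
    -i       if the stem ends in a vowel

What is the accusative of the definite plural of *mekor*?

Since the last vowel of *mekor* is /o/ (a non-high vowel), it takes -lep, giving *mekorlep*.
The plural form *mekorlep* — final consonant /p/ (labial) → -zin → *mekorlepzin*.
The definite form *mekorlepzin*: final sound = /n/, a consonant → -ma → *mekorlepzinma*.

mekorlepzinma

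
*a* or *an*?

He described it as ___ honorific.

The indefinite article is chosen by the initial *sound* of the following word, not its spelling.
*honorific* begins with the sound /ɒ/ (silent h) — a vowel sound.
So the article is *an*: He described it as an honorific.

an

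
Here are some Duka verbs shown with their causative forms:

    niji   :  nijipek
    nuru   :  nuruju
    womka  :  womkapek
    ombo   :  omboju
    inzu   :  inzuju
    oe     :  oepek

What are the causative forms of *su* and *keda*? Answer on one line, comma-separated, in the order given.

The suffix is conditioned by the last vowel: -ju when the last vowel of the stem is a rounded vowel (*nuru*, *ombo*, *inzu*); -pek when the last vowel of the stem is an unrounded vowel (*niji*, *womka*, *oe*).
*su* — last vowel /u/ (a rounded vowel) → -ju → *suju*.
Since the last vowel of *keda* is /a/ (an unrounded vowel), it takes -pek, giving *kedapek*.

suju, kedapek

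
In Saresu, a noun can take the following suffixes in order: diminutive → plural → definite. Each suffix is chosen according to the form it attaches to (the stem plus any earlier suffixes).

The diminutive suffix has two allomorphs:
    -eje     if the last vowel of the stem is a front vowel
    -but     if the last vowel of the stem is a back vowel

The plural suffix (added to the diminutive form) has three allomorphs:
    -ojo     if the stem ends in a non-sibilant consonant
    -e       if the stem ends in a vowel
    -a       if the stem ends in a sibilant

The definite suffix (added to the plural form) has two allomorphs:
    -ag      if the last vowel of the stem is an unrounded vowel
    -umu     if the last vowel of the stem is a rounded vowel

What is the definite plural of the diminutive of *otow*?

otowbutojoumu

*otow*: last vowel = /o/, a back vowel → -but → *otowbut*.
The final sound of the diminutive form *otowbut* is /t/, which is a non-sibilant consonant, so the plural suffix is -ojo, giving *otowbutojo*.
Since the last vowel of the plural form *otowbutojo* is /o/ (a rounded vowel), it takes -umu, giving *otowbutojoumu*.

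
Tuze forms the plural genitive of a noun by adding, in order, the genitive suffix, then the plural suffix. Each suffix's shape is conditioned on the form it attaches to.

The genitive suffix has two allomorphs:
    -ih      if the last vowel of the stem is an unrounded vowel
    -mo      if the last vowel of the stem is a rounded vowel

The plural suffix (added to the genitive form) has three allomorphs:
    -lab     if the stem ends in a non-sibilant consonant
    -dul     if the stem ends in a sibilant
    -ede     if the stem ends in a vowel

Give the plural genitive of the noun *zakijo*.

zakijomoede

Since the last vowel of *zakijo* is /o/ (a rounded vowel), it takes -mo, giving *zakijomo*.
Since the final sound of the genitive form *zakijomo* is /o/ (a vowel), it takes -ede, giving *zakijomoede*.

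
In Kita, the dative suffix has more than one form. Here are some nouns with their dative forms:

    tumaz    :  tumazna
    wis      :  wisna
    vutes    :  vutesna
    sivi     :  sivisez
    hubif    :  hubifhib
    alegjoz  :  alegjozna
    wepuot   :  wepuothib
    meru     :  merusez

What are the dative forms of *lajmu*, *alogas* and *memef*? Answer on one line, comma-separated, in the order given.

Looking at the final sound of each stem: -na when the stem ends in a sibilant (*tumaz*, *wis*, *vutes*, *alegjoz*); -hib when the stem ends in a non-sibilant consonant (*hubif*, *wepuot*); -sez when the stem ends in a vowel (*sivi*, *meru*).
*lajmu*: final sound = /u/, a vowel → -sez → *lajmusez*.
Since the final sound of *alogas* is /s/ (a sibilant), it takes -na, giving *alogasna*.
The final sound of *memef* is /f/, which is a non-sibilant consonant, so the suffix is -hib, giving *memefhib*.

lajmusez, alogasna, memefhib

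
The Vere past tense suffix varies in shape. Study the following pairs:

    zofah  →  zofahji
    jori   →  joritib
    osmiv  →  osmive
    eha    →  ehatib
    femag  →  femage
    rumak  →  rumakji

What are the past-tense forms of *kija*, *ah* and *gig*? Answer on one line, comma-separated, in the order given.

kijatib, ahji, gige

The pattern is voicing of the final sound: -ji when the stem ends in a voiceless consonant (*zofah*, *rumak*); -e when the stem ends in a voiced consonant (*osmiv*, *femag*); -tib when the stem ends in a vowel (*jori*, *eha*).
*kija* — final sound /a/ (a vowel) → -tib → *kijatib*.
*ah* — final sound /h/ (a voiceless consonant) → -ji → *ahji*.
The final sound of *gig* is /g/, which is a voiced consonant, so the suffix is -e, giving *gige*.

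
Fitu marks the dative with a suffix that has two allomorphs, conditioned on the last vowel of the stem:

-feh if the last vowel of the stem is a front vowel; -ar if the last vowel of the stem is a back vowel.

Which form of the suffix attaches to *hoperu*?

Since the last vowel of *hoperu* is /u/ (a back vowel), it takes -ar.

-ar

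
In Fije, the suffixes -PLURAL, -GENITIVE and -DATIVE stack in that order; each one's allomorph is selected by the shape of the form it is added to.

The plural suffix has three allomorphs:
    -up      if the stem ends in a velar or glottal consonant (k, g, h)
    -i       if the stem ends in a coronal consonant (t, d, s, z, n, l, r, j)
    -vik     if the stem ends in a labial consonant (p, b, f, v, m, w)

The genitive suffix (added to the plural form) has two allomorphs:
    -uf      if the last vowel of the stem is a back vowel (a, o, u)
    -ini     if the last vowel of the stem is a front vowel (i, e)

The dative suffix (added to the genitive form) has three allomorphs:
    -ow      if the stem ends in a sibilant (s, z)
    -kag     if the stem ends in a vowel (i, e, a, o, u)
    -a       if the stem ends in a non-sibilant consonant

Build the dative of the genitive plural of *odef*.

odefvikinikag

The final consonant of *odef* is /f/, which is labial, so the plural suffix is -vik, giving *odefvik*.
Since the last vowel of the plural form *odefvik* is /i/ (a front vowel), it takes -ini, giving *odefvikini*.
The final sound of the genitive form *odefvikini* is /i/, which is a vowel, so the dative suffix is -kag, giving *odefvikinikag*.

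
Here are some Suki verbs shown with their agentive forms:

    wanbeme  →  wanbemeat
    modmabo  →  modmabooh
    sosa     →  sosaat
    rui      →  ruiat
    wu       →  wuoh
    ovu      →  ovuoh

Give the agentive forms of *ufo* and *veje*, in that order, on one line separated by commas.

The pattern is rounding harmony: -oh when the last vowel of the stem is a rounded vowel (*modmabo*, *wu*, *ovu*); -at when the last vowel of the stem is an unrounded vowel (*wanbeme*, *sosa*, *rui*).
*ufo* — last vowel /o/ (a rounded vowel) → -oh → *ufooh*.
*veje*: last vowel = /e/, an unrounded vowel → -at → *vejeat*.

ufooh, vejeat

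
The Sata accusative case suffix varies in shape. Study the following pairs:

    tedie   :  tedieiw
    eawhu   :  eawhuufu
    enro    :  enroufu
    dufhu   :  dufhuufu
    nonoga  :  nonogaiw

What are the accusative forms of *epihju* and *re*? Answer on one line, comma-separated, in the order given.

epihjuufu, reiw

The suffix is conditioned by the last vowel: -ufu when the last vowel of the stem is a rounded vowel (*eawhu*, *enro*, *dufhu*); -iw when the last vowel of the stem is an unrounded vowel (*tedie*, *nonoga*).
Since the last vowel of *epihju* is /u/ (a rounded vowel), it takes -ufu, giving *epihjuufu*.
The last vowel of *re* is /e/, which is an unrounded vowel, so the suffix is -iw, giving *reiw*.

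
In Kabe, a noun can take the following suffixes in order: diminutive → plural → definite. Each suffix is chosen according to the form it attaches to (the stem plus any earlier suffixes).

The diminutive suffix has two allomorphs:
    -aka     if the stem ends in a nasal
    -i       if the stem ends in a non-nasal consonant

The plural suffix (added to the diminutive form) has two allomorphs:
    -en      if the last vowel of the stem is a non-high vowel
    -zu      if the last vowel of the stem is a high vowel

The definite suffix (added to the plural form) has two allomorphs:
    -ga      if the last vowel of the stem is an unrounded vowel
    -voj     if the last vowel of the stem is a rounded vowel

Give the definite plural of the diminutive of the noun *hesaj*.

The final consonant of *hesaj* is /j/, which is non-nasal, so the diminutive suffix is -i, giving *hesaji*.
The diminutive form *hesaji* — last vowel /i/ (a high vowel) → -zu → *hesajizu*.
Since the last vowel of the plural form *hesajizu* is /u/ (a rounded vowel), it takes -voj, giving *hesajizuvoj*.

hesajizuvoj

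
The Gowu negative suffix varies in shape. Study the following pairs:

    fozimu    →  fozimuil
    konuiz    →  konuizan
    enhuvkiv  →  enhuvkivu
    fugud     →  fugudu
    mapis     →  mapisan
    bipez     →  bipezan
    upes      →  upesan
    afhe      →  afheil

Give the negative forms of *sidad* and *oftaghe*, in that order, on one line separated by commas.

The suffix is conditioned by the final sound: -an when the stem ends in a sibilant (*konuiz*, *mapis*, *bipez*, *upes*); -u when the stem ends in a non-sibilant consonant (*enhuvkiv*, *fugud*); -il when the stem ends in a vowel (*fozimu*, *afhe*).
The final sound of *sidad* is /d/, which is a non-sibilant consonant, so the suffix is -u, giving *sidadu*.
*oftaghe* — final sound /e/ (a vowel) → -il → *oftagheil*.

sidadu, oftagheil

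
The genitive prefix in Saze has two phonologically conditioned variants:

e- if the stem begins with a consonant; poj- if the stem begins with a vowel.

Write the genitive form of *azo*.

*azo*: first sound = /a/, a vowel → poj- → *pojazo*.

pojazo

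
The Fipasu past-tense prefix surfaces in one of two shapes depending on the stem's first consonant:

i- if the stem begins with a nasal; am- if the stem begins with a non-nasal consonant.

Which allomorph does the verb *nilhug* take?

*nilhug*: first consonant = /n/, a nasal → i-.

i-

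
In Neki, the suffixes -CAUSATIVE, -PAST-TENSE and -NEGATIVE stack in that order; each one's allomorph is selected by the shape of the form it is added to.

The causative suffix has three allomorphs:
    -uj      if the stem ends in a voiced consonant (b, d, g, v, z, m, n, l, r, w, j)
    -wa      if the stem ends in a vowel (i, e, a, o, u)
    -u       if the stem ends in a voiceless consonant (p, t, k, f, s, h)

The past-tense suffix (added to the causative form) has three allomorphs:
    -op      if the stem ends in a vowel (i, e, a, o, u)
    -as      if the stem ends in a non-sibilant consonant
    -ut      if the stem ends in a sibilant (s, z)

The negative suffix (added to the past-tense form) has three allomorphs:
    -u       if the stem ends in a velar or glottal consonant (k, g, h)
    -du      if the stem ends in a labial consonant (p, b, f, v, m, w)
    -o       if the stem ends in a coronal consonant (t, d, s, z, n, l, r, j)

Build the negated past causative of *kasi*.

kasiwaopdu

Since the final sound of *kasi* is /i/ (a vowel), it takes -wa, giving *kasiwa*.
The final sound of the causative form *kasiwa* is /a/, which is a vowel, so the past-tense suffix is -op, giving *kasiwaop*.
Since the final consonant of the past-tense form *kasiwaop* is /p/ (labial), it takes -du, giving *kasiwaopdu*.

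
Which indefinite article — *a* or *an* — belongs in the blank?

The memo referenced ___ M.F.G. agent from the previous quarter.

The indefinite article is chosen by the initial *sound* of the following word, not its spelling.
The initialism *M.F.G.* is read letter by letter; the first letter, M, is pronounced /ɛm/, which begins with a vowel sound.
So the article is *an*: The memo referenced an M.F.G. agent from the previous quarter.

an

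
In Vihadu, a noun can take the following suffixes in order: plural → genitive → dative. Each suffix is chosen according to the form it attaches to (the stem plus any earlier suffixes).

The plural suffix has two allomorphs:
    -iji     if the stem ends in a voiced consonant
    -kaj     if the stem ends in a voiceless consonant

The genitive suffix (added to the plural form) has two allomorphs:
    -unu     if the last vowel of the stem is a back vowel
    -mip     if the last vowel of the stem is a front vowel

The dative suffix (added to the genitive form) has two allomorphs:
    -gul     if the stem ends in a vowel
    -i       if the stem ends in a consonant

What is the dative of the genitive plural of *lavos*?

The final consonant of *lavos* is /s/, which is voiceless, so the plural suffix is -kaj, giving *lavoskaj*.
Since the last vowel of the plural form *lavoskaj* is /a/ (a back vowel), it takes -unu, giving *lavoskajunu*.
Since the final sound of the genitive form *lavoskajunu* is /u/ (a vowel), it takes -gul, giving *lavoskajunugul*.

lavoskajunugul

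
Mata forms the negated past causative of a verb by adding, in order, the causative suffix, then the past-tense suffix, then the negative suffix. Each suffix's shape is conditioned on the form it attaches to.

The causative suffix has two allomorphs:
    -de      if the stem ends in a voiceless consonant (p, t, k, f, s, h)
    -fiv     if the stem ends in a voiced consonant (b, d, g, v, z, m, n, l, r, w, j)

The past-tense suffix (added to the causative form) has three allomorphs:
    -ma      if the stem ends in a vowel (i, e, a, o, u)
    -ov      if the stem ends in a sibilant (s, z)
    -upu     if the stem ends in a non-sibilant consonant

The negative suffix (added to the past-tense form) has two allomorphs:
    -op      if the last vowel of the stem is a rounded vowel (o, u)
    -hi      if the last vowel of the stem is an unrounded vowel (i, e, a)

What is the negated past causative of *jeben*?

jebenfivupuop

*jeben* — final consonant /n/ (voiced) → -fiv → *jebenfiv*.
The causative form *jebenfiv*: final sound = /v/, a non-sibilant consonant → -upu → *jebenfivupu*.
The past-tense form *jebenfivupu* — last vowel /u/ (a rounded vowel) → -op → *jebenfivupuop*.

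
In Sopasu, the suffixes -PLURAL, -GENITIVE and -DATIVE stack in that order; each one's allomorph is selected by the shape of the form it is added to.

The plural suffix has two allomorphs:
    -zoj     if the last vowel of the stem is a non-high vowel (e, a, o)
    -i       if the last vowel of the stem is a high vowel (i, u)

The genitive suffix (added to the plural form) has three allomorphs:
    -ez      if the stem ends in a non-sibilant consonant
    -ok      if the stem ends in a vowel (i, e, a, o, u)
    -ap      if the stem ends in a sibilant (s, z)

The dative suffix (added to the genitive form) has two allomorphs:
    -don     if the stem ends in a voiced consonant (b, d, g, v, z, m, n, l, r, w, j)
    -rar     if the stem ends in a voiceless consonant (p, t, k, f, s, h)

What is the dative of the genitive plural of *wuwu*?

*wuwu*: last vowel = /u/, a high vowel → -i → *wuwui*.
The final sound of the plural form *wuwui* is /i/, which is a vowel, so the genitive suffix is -ok, giving *wuwuiok*.
Since the final consonant of the genitive form *wuwuiok* is /k/ (voiceless), it takes -rar, giving *wuwuiokrar*.

wuwuiokrar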